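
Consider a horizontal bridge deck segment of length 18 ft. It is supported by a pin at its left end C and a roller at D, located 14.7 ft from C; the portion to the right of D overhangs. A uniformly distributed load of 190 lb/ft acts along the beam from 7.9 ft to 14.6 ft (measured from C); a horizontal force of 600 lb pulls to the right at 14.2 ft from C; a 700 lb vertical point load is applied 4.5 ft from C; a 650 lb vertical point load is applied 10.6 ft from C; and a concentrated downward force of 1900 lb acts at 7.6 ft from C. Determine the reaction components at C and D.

C_x = -600.0 lb, C_y = 1883 lb, D_y = 2640 lb

Resultant of the distributed load: 190 × 6.7 = 1273 lb at 11.25 ft from C.
Moments about C: D_y·14.7 − (190·6.7)·11.25 − 700·4.5 − 650·10.6 − 1900·7.6 = 0 → D_y = 38801.25/14.7 = 2639.54 ≈ 2640 lb.
ΣF_y = 0: C_y + 2639.54 − 190·6.7 − 700 − 650 − 1900 = 0 → C_y = 1883 lb.
ΣF_x = 0: C_x + 600 = 0 → C_x = -600.0 lb.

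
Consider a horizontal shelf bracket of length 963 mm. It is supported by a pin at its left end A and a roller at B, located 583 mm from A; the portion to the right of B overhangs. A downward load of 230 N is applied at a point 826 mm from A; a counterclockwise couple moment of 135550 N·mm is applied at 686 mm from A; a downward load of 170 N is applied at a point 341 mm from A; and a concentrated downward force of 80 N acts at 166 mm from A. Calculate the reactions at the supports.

A_x = 0, A_y = 264.4 N, B_y = 215.6 N

Moments about A: B_y·583 − 230·826 + 135550 − 170·341 − 80·166 = 0 → B_y = 125680/583 = 215.575 ≈ 215.6 N.
ΣF_y = 0: A_y + 215.575 − 230 − 170 − 80 = 0 → A_y = 264.4 N.
ΣF_x = 0: no horizontal applied forces, so A_x = 0.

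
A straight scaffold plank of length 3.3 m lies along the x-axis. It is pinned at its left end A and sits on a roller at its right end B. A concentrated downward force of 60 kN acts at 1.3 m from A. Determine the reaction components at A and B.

ΣM about A: B_y·3.3 − 60·1.3 = 0 → B_y = 78/3.3 = 23.6364 ≈ 23.64 kN.
ΣF_y = 0: A_y + 23.6364 − 60 = 0 → A_y = 36.36 kN.
ΣF_x = 0: no horizontal applied forces, so A_x = 0.

A_x = 0, A_y = 36.36 kN, B_y = 23.64 kN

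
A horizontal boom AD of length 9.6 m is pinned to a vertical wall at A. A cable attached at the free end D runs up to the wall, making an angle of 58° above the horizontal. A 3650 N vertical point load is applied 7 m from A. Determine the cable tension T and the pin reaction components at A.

T = 3138 N, A_x = 1663 N, A_y = 988.5 N

ΣM about A: T·sin58°·9.6 − 3650·7 = 0 → T = 25550/(9.6·0.848048) = 3138.33 ≈ 3138 N.
ΣF_x = 0: A_x − T·cos58° = 0 → A_x = 3138.33 × 0.529919 = 1663 N.
ΣF_y = 0: A_y + T·sin58° − 3650 = 0 → A_y = 3650 − 3138.33 × 0.848048 = 988.5 N.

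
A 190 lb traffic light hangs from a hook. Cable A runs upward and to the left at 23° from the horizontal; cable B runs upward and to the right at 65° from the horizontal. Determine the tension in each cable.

ΣF_x = 0: −T_A·cos23° + T_B·cos65° = 0 → T_B = 2.1781·T_A.
ΣF_y = 0: T_A·sin23° + T_B·sin65° = 190.
Substitute: T_A·(0.390731 + 2.1781·0.906308) = 190 → T_A = 80.3464 ≈ 80.35 lb.
Then T_B = 2.1781 × 80.3464 = 175.0 lb.

T_A = 80.35 lb, T_B = 175.0 lb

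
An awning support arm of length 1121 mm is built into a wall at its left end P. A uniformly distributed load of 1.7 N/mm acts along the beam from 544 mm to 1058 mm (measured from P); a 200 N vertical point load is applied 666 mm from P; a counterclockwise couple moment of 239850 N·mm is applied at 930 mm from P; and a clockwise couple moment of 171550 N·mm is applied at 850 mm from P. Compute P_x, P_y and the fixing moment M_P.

Resultant of the distributed load: 1.7 × 514 = 873.8 N at 801 mm from P.
ΣF_x = 0: P_x = 0.
ΣF_y = 0: P_y − 1.7·514 − 200 = 0 → P_y = 1074 N.
ΣM about P: M_P − (1.7·514)·801 − 200·666 + 239850 − 171550 = 0 → M_P = 764800 N·mm.

P_x = 0, P_y = 1074 N, M_P = 764800 N·mm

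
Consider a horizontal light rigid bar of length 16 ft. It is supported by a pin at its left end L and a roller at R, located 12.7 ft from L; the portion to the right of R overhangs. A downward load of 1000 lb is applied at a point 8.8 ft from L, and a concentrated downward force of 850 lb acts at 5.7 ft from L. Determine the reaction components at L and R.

L_x = 0, L_y = 775.6 lb, R_y = 1074 lb

Taking moments about L: R_y·12.7 − 1000·8.8 − 850·5.7 = 0 → R_y = 13645/12.7 = 1074.41 ≈ 1074 lb.
ΣF_y = 0: L_y + 1074.41 − 1000 − 850 = 0 → L_y = 775.6 lb.
ΣF_x = 0: no horizontal applied forces, so L_x = 0.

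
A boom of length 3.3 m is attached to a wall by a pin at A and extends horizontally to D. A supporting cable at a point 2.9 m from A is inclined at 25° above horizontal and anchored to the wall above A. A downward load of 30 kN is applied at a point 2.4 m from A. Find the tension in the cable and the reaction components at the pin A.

T = 58.75 kN, A_x = 53.24 kN, A_y = 5.172 kN

ΣM about A: T·sin25°·2.9 − 30·2.4 = 0 → T = 72/(2.9·0.422618) = 58.7471 ≈ 58.75 kN.
ΣF_x = 0: A_x − T·cos25° = 0 → A_x = 58.7471 × 0.906308 = 53.24 kN.
ΣF_y = 0: A_y + T·sin25° − 30 = 0 → A_y = 30 − 58.7471 × 0.422618 = 5.172 kN.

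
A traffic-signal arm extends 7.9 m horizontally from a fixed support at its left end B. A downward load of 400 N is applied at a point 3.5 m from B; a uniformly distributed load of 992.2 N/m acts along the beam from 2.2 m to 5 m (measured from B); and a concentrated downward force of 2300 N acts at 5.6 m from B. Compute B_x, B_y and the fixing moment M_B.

Resultant of the distributed load: 992.2 × 2.8 = 2778.16 N at 3.6 m from B.
ΣF_x = 0: B_x = 0.
ΣF_y = 0: B_y − 400 − 992.2·2.8 − 2300 = 0 → B_y = 5478 N.
ΣM about B: M_B − 400·3.5 − (992.2·2.8)·3.6 − 2300·5.6 = 0 → M_B = 24280 N·m.

B_x = 0, B_y = 5478 N, M_B = 24280 N·m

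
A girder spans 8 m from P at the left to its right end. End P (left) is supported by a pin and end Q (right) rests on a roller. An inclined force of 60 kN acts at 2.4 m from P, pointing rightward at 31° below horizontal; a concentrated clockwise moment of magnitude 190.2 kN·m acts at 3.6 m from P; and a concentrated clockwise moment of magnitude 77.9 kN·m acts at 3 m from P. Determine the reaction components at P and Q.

P_x = -51.43 kN, P_y = -11.88 kN, Q_y = 42.78 kN

Taking moments about P: Q_y·8 − 60·sin31°·2.4 − 190.2 − 77.9 = 0 → Q_y = 342.265/8 = 42.7831 ≈ 42.78 kN.
ΣF_y = 0: P_y + 42.7831 − 60·sin31° = 0 → P_y = -11.88 kN.
ΣF_x = 0: P_x + 60·cos31° = 0 → P_x = -51.43 kN.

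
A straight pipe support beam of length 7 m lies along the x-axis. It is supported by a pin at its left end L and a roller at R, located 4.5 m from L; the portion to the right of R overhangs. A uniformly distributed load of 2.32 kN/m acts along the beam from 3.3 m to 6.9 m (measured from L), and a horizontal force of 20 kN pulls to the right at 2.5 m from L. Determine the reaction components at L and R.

L_x = -20.00 kN, L_y = -1.114 kN, R_y = 9.466 kN

Resultant of the distributed load: 2.32 × 3.6 = 8.352 kN at 5.1 m from L.
ΣM about L: R_y·4.5 − (2.32·3.6)·5.1 = 0 → R_y = 42.5952/4.5 = 9.4656 ≈ 9.466 kN.
ΣF_y = 0: L_y + 9.4656 − 2.32·3.6 = 0 → L_y = -1.114 kN.
ΣF_x = 0: L_x + 20 = 0 → L_x = -20.00 kN.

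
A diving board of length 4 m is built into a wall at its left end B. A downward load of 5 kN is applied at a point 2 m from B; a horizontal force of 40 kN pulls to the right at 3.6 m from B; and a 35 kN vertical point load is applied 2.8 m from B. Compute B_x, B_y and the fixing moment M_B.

B_x = -40.00 kN, B_y = 40.00 kN, M_B = 108.0 kN·m

ΣF_x = 0: B_x + 40 = 0 → B_x = -40.00 kN.
ΣF_y = 0: B_y − 5 − 35 = 0 → B_y = 40.00 kN.
ΣM about B: M_B − 5·2 − 35·2.8 = 0 → M_B = 108.0 kN·m.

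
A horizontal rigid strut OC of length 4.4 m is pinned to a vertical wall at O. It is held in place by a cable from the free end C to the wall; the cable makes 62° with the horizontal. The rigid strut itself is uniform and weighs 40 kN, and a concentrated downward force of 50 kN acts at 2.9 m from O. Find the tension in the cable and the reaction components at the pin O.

ΣM about O: T·sin62°·4.4 − 40·2.2 − 50·2.9 = 0 → T = 233/(4.4·0.882948) = 59.9747 ≈ 59.97 kN.
ΣF_x = 0: O_x − T·cos62° = 0 → O_x = 59.9747 × 0.469472 = 28.16 kN.
ΣF_y = 0: O_y + T·sin62° − 40 − 50 = 0 → O_y = 90 − 59.9747 × 0.882948 = 37.05 kN.

T = 59.97 kN, O_x = 28.16 kN, O_y = 37.05 kN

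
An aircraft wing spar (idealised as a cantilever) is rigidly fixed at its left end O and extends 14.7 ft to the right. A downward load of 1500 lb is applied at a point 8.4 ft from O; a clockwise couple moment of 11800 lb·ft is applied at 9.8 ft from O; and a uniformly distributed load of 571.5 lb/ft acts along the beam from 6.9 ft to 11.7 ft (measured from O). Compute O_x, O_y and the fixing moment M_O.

Resultant of the distributed load: 571.5 × 4.8 = 2743.2 lb at 9.3 ft from O.
ΣF_x = 0: O_x = 0.
ΣF_y = 0: O_y − 1500 − 571.5·4.8 = 0 → O_y = 4243 lb.
ΣM about O: M_O − 1500·8.4 − 11800 − (571.5·4.8)·9.3 = 0 → M_O = 49910 lb·ft.

O_x = 0, O_y = 4243 lb, M_O = 49910 lb·ft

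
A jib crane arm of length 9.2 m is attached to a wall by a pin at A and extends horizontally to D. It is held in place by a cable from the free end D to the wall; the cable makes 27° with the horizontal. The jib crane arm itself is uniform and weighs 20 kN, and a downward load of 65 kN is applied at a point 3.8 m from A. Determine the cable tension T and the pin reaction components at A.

T = 81.16 kN, A_x = 72.32 kN, A_y = 48.15 kN

ΣM about A: T·sin27°·9.2 − 20·4.6 − 65·3.8 = 0 → T = 339/(9.2·0.45399) = 81.1644 ≈ 81.16 kN.
ΣF_x = 0: A_x − T·cos27° = 0 → A_x = 81.1644 × 0.891007 = 72.32 kN.
ΣF_y = 0: A_y + T·sin27° − 20 − 65 = 0 → A_y = 85 − 81.1644 × 0.45399 = 48.15 kN.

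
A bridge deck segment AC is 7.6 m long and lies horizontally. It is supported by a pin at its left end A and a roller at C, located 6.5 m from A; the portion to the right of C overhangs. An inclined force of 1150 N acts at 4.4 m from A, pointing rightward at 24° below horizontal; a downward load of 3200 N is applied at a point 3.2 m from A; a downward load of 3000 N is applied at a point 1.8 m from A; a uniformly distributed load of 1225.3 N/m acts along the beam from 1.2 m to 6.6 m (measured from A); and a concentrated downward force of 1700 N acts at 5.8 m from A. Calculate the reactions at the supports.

A_x = -1051 N, A_y = 6775 N, C_y = 8210 N

Resultant of the distributed load: 1225.3 × 5.4 = 6616.62 N at 3.9 m from A.
ΣM about A: C_y·6.5 − 1150·sin24°·4.4 − 3200·3.2 − 3000·1.8 − (1225.3·5.4)·3.9 − 1700·5.8 = 0 → C_y = 53362.9/6.5 = 8209.68 ≈ 8210 N.
ΣF_y = 0: A_y + 8209.68 − 1150·sin24° − 3200 − 3000 − 1225.3·5.4 − 1700 = 0 → A_y = 6775 N.
ΣF_x = 0: A_x + 1150·cos24° = 0 → A_x = -1051 N.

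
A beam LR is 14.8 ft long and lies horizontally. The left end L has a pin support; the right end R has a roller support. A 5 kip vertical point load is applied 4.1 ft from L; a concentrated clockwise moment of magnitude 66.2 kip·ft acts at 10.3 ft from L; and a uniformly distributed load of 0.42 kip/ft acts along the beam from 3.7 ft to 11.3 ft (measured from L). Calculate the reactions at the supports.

L_x = 0, L_y = 0.7163 kip, R_y = 7.476 kip

Resultant of the distributed load: 0.42 × 7.6 = 3.192 kip at 7.5 ft from L.
Taking moments about L: R_y·14.8 − 5·4.1 − 66.2 − (0.42·7.6)·7.5 = 0 → R_y = 110.64/14.8 = 7.47568 ≈ 7.476 kip.
ΣF_y = 0: L_y + 7.47568 − 5 − 0.42·7.6 = 0 → L_y = 0.7163 kip.
ΣF_x = 0: no horizontal applied forces, so L_x = 0.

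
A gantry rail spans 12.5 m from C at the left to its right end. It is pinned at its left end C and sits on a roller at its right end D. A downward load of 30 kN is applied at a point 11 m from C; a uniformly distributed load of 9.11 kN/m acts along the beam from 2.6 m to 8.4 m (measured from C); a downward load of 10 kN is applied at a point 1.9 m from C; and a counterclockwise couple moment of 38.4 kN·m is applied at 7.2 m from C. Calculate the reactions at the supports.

Resultant of the distributed load: 9.11 × 5.8 = 52.838 kN at 5.5 m from C.
Taking moments about C: D_y·12.5 − 30·11 − (9.11·5.8)·5.5 − 10·1.9 + 38.4 = 0 → D_y = 601.209/12.5 = 48.0967 ≈ 48.10 kN.
ΣF_y = 0: C_y + 48.0967 − 30 − 9.11·5.8 − 10 = 0 → C_y = 44.74 kN.
ΣF_x = 0: no horizontal applied forces, so C_x = 0.

C_x = 0, C_y = 44.74 kN, D_y = 48.10 kN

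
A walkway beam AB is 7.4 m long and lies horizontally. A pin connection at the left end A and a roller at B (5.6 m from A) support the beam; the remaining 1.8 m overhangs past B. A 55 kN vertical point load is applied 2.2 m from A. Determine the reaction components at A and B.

Taking moments about A: B_y·5.6 − 55·2.2 = 0 → B_y = 121/5.6 = 21.6071 ≈ 21.61 kN.
ΣF_y = 0: A_y + 21.6071 − 55 = 0 → A_y = 33.39 kN.
ΣF_x = 0: no horizontal applied forces, so A_x = 0.

A_x = 0, A_y = 33.39 kN, B_y = 21.61 kN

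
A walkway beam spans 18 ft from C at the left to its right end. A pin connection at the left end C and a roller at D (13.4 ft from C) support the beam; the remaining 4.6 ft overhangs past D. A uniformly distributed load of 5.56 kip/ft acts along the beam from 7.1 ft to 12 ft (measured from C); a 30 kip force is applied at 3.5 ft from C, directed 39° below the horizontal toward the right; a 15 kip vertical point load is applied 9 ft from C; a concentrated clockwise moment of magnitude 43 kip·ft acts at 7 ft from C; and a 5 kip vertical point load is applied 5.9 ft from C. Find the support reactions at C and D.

Resultant of the distributed load: 5.56 × 4.9 = 27.244 kip at 9.55 ft from C.
ΣM about C: D_y·13.4 − (5.56·4.9)·9.55 − 30·sin39°·3.5 − 15·9 − 43 − 5·5.9 = 0 → D_y = 533.759/13.4 = 39.8328 ≈ 39.83 kip.
ΣF_y = 0: C_y + 39.8328 − 5.56·4.9 − 30·sin39° − 15 − 5 = 0 → C_y = 26.29 kip.
ΣF_x = 0: C_x + 30·cos39° = 0 → C_x = -23.31 kip.

C_x = -23.31 kip, C_y = 26.29 kip, D_y = 39.83 kip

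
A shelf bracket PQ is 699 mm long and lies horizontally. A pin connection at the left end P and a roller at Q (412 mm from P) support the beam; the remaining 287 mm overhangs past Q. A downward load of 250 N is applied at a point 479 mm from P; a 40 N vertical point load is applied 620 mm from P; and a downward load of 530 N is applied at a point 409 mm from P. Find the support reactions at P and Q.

P_x = 0, P_y = -56.99 N, Q_y = 877.0 N

Taking moments about P: Q_y·412 − 250·479 − 40·620 − 530·409 = 0 → Q_y = 361320/412 = 876.99 ≈ 877.0 N.
ΣF_y = 0: P_y + 876.99 − 250 − 40 − 530 = 0 → P_y = -56.99 N.
ΣF_x = 0: no horizontal applied forces, so P_x = 0.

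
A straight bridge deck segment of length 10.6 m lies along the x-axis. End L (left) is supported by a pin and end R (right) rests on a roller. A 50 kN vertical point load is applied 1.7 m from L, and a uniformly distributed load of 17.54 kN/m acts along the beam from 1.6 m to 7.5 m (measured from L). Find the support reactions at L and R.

Resultant of the distributed load: 17.54 × 5.9 = 103.486 kN at 4.55 m from L.
Moments about L: R_y·10.6 − 50·1.7 − (17.54·5.9)·4.55 = 0 → R_y = 555.8613/10.6 = 52.4397 ≈ 52.44 kN.
ΣF_y = 0: L_y + 52.4397 − 50 − 17.54·5.9 = 0 → L_y = 101.0 kN.
ΣF_x = 0: no horizontal applied forces, so L_x = 0.

L_x = 0, L_y = 101.0 kN, R_y = 52.44 kN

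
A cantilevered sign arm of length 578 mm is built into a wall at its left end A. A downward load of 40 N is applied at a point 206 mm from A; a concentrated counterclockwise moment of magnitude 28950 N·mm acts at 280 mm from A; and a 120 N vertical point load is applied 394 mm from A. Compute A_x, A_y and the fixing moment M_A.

A_x = 0, A_y = 160.0 N, M_A = 26570 N·mm

ΣF_x = 0: A_x = 0.
ΣF_y = 0: A_y − 40 − 120 = 0 → A_y = 160.0 N.
ΣM about A: M_A − 40·206 + 28950 − 120·394 = 0 → M_A = 26570 N·mm.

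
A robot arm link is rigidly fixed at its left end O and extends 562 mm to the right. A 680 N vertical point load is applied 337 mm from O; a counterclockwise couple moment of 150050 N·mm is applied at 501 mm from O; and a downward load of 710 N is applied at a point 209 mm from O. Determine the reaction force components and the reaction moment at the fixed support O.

ΣF_x = 0: O_x = 0.
ΣF_y = 0: O_y − 680 − 710 = 0 → O_y = 1390 N.
ΣM about O: M_O − 680·337 + 150050 − 710·209 = 0 → M_O = 227500 N·mm.

O_x = 0, O_y = 1390 N, M_O = 227500 N·mm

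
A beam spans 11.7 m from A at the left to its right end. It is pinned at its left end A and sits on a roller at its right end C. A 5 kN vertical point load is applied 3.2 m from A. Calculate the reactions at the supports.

Moments about A: C_y·11.7 − 5·3.2 = 0 → C_y = 16/11.7 = 1.36752 ≈ 1.368 kN.
ΣF_y = 0: A_y + 1.36752 − 5 = 0 → A_y = 3.632 kN.
ΣF_x = 0: no horizontal applied forces, so A_x = 0.

A_x = 0, A_y = 3.632 kN, C_y = 1.368 kN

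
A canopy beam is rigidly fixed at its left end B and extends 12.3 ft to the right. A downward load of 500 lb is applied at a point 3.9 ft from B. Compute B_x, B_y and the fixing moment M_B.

ΣF_x = 0: B_x = 0.
ΣF_y = 0: B_y − 500 = 0 → B_y = 500.0 lb.
ΣM about B: M_B − 500·3.9 = 0 → M_B = 1950 lb·ft.

B_x = 0, B_y = 500.0 lb, M_B = 1950 lb·ft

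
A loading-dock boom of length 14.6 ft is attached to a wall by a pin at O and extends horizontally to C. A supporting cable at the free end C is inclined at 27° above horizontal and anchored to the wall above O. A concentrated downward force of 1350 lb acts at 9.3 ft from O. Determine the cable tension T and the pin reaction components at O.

T = 1894 lb, O_x = 1688 lb, O_y = 490.1 lb

ΣM about O: T·sin27°·14.6 − 1350·9.3 = 0 → T = 12555/(14.6·0.45399) = 1894.16 ≈ 1894 lb.
ΣF_x = 0: O_x − T·cos27° = 0 → O_x = 1894.16 × 0.891007 = 1688 lb.
ΣF_y = 0: O_y + T·sin27° − 1350 = 0 → O_y = 1350 − 1894.16 × 0.45399 = 490.1 lb.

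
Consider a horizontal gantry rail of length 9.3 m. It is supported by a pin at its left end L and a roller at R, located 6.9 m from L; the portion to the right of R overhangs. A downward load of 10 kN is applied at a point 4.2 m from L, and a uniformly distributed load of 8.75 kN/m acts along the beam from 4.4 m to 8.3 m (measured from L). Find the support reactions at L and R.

L_x = 0, L_y = 6.633 kN, R_y = 37.49 kN

Resultant of the distributed load: 8.75 × 3.9 = 34.125 kN at 6.35 m from L.
ΣM about L: R_y·6.9 − 10·4.2 − (8.75·3.9)·6.35 = 0 → R_y = 258.69375/6.9 = 37.4918 ≈ 37.49 kN.
ΣF_y = 0: L_y + 37.4918 − 10 − 8.75·3.9 = 0 → L_y = 6.633 kN.
ΣF_x = 0: no horizontal applied forces, so L_x = 0.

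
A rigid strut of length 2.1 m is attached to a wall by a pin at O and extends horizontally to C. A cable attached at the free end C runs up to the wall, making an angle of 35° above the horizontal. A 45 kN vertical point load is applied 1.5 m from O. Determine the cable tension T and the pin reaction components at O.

ΣM about O: T·sin35°·2.1 − 45·1.5 = 0 → T = 67.5/(2.1·0.573576) = 56.0394 ≈ 56.04 kN.
ΣF_x = 0: O_x − T·cos35° = 0 → O_x = 56.0394 × 0.819152 = 45.90 kN.
ΣF_y = 0: O_y + T·sin35° − 45 = 0 → O_y = 45 − 56.0394 × 0.573576 = 12.86 kN.

T = 56.04 kN, O_x = 45.90 kN, O_y = 12.86 kN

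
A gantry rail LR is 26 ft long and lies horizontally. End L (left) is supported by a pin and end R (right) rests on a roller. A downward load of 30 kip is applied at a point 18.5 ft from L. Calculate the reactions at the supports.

L_x = 0, L_y = 8.654 kip, R_y = 21.35 kip

Taking moments about L: R_y·26 − 30·18.5 = 0 → R_y = 555/26 = 21.3462 ≈ 21.35 kip.
ΣF_y = 0: L_y + 21.3462 − 30 = 0 → L_y = 8.654 kip.
ΣF_x = 0: no horizontal applied forces, so L_x = 0.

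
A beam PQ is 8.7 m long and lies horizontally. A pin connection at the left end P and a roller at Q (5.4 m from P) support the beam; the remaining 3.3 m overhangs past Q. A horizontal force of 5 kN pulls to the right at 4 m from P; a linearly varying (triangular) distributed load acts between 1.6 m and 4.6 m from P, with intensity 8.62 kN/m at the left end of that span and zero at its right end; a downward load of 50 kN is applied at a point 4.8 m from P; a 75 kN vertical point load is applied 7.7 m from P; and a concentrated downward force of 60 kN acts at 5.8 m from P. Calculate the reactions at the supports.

Resultant of the triangular load: ½ × 8.62 × 3 = 12.93 kN, acting at 2.6 m from P (one-third of the span from the peak).
ΣM about P: Q_y·5.4 − (½·8.62·3)·2.6 − 50·4.8 − 75·7.7 − 60·5.8 = 0 → Q_y = 1199.118/5.4 = 222.059 ≈ 222.1 kN.
ΣF_y = 0: P_y + 222.059 − ½·8.62·3 − 50 − 75 − 60 = 0 → P_y = -24.13 kN.
ΣF_x = 0: P_x + 5 = 0 → P_x = -5.000 kN.

P_x = -5.000 kN, P_y = -24.13 kN, Q_y = 222.1 kN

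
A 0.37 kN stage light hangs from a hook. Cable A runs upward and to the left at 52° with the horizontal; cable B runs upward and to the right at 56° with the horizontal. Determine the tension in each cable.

ΣF_x = 0: −T_A·cos52° + T_B·cos56° = 0 → T_B = 1.10098·T_A.
ΣF_y = 0: T_A·sin52° + T_B·sin56° = 0.37.
Substitute: T_A·(0.788011 + 1.10098·0.829038) = 0.37 → T_A = 0.217549 ≈ 0.2175 kN.
Then T_B = 1.10098 × 0.217549 = 0.2395 kN.

T_A = 0.2175 kN, T_B = 0.2395 kN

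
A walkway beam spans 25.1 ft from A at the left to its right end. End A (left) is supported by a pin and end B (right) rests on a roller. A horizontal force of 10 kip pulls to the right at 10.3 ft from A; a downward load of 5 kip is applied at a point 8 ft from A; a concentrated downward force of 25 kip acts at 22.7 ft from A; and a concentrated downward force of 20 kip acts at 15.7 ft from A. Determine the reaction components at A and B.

A_x = -10.00 kip, A_y = 13.29 kip, B_y = 36.71 kip

Taking moments about A: B_y·25.1 − 5·8 − 25·22.7 − 20·15.7 = 0 → B_y = 921.5/25.1 = 36.7131 ≈ 36.71 kip.
ΣF_y = 0: A_y + 36.7131 − 5 − 25 − 20 = 0 → A_y = 13.29 kip.
ΣF_x = 0: A_x + 10 = 0 → A_x = -10.00 kip.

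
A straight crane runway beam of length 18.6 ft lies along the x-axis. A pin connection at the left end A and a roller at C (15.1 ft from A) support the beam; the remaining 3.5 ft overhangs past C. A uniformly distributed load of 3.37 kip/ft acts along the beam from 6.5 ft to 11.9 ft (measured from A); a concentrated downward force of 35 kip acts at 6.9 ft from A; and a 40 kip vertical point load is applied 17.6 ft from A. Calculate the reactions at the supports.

A_x = 0, A_y = 19.49 kip, C_y = 73.70 kip

Resultant of the distributed load: 3.37 × 5.4 = 18.198 kip at 9.2 ft from A.
ΣM about A: C_y·15.1 − (3.37·5.4)·9.2 − 35·6.9 − 40·17.6 = 0 → C_y = 1112.9216/15.1 = 73.7034 ≈ 73.70 kip.
ΣF_y = 0: A_y + 73.7034 − 3.37·5.4 − 35 − 40 = 0 → A_y = 19.49 kip.
ΣF_x = 0: no horizontal applied forces, so A_x = 0.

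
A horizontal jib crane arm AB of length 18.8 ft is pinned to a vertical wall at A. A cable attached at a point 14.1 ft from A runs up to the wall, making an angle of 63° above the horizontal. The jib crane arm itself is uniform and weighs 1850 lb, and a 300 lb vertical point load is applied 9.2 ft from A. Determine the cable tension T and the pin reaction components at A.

ΣM about A: T·sin63°·14.1 − 1850·9.4 − 300·9.2 = 0 → T = 20150/(14.1·0.891007) = 1603.89 ≈ 1604 lb.
ΣF_x = 0: A_x − T·cos63° = 0 → A_x = 1603.89 × 0.45399 = 728.2 lb.
ΣF_y = 0: A_y + T·sin63° − 1850 − 300 = 0 → A_y = 2150 − 1603.89 × 0.891007 = 720.9 lb.

T = 1604 lb, A_x = 728.2 lb, A_y = 720.9 lb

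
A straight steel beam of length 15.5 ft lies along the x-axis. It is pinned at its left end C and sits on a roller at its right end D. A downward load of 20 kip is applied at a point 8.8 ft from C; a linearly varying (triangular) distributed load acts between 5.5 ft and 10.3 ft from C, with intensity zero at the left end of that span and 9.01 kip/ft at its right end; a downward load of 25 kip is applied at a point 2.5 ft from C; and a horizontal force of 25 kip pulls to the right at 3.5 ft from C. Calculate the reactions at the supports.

C_x = -25.00 kip, C_y = 39.10 kip, D_y = 27.52 kip

Resultant of the triangular load: ½ × 9.01 × 4.8 = 21.624 kip, acting at 8.7 ft from C (one-third of the span from the peak).
ΣM about C: D_y·15.5 − 20·8.8 − (½·9.01·4.8)·8.7 − 25·2.5 = 0 → D_y = 426.6288/15.5 = 27.5244 ≈ 27.52 kip.
ΣF_y = 0: C_y + 27.5244 − 20 − ½·9.01·4.8 − 25 = 0 → C_y = 39.10 kip.
ΣF_x = 0: C_x + 25 = 0 → C_x = -25.00 kip.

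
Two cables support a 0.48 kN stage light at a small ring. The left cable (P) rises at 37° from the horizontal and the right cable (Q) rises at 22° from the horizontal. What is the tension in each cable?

ΣF_x = 0: −T_P·cos37° + T_Q·cos22° = 0 → T_Q = 0.861356·T_P.
ΣF_y = 0: T_P·sin37° + T_Q·sin22° = 0.48.
Substitute: T_P·(0.601815 + 0.861356·0.374607) = 0.48 → T_P = 0.519208 ≈ 0.5192 kN.
Then T_Q = 0.861356 × 0.519208 = 0.4472 kN.

T_P = 0.5192 kN, T_Q = 0.4472 kN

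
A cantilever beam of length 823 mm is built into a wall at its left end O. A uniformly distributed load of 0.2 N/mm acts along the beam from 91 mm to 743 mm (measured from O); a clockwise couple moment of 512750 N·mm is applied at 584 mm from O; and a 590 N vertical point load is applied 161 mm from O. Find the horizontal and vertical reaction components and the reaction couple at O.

O_x = 0, O_y = 720.4 N, M_O = 662100 N·mm

Resultant of the distributed load: 0.2 × 652 = 130.4 N at 417 mm from O.
ΣF_x = 0: O_x = 0.
ΣF_y = 0: O_y − 0.2·652 − 590 = 0 → O_y = 720.4 N.
ΣM about O: M_O − (0.2·652)·417 − 512750 − 590·161 = 0 → M_O = 662100 N·mm.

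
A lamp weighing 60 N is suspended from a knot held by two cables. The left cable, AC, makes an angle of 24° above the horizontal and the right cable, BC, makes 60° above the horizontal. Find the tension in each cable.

T_AC = 30.17 N, T_BC = 55.11 N

ΣF_x = 0: −T_AC·cos24° + T_BC·cos60° = 0 → T_BC = 1.82709·T_AC.
ΣF_y = 0: T_AC·sin24° + T_BC·sin60° = 60.
Substitute: T_AC·(0.406737 + 1.82709·0.866025) = 60 → T_AC = 30.1653 ≈ 30.17 N.
Then T_BC = 1.82709 × 30.1653 = 55.11 N.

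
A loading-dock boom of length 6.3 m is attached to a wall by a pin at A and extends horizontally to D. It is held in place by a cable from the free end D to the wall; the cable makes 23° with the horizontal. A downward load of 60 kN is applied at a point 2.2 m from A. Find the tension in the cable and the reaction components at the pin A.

T = 53.62 kN, A_x = 49.36 kN, A_y = 39.05 kN

ΣM about A: T·sin23°·6.3 − 60·2.2 = 0 → T = 132/(6.3·0.390731) = 53.6235 ≈ 53.62 kN.
ΣF_x = 0: A_x − T·cos23° = 0 → A_x = 53.6235 × 0.920505 = 49.36 kN.
ΣF_y = 0: A_y + T·sin23° − 60 = 0 → A_y = 60 − 53.6235 × 0.390731 = 39.05 kN.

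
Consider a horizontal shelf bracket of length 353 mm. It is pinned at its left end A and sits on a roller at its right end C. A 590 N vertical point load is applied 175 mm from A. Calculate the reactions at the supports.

ΣM about A: C_y·353 − 590·175 = 0 → C_y = 103250/353 = 292.493 ≈ 292.5 N.
ΣF_y = 0: A_y + 292.493 − 590 = 0 → A_y = 297.5 N.
ΣF_x = 0: no horizontal applied forces, so A_x = 0.

A_x = 0, A_y = 297.5 N, C_y = 292.5 N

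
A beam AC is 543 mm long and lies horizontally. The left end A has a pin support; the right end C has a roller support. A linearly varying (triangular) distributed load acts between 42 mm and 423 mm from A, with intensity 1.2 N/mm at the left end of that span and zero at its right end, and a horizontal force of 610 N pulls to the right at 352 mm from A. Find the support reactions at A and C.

A_x = -610.0 N, A_y = 157.5 N, C_y = 71.15 N

Resultant of the triangular load: ½ × 1.2 × 381 = 228.6 N, acting at 169 mm from A (one-third of the span from the peak).
Moments about A: C_y·543 − (½·1.2·381)·169 = 0 → C_y = 38633.4/543 = 71.1481 ≈ 71.15 N.
ΣF_y = 0: A_y + 71.1481 − ½·1.2·381 = 0 → A_y = 157.5 N.
ΣF_x = 0: A_x + 610 = 0 → A_x = -610.0 N.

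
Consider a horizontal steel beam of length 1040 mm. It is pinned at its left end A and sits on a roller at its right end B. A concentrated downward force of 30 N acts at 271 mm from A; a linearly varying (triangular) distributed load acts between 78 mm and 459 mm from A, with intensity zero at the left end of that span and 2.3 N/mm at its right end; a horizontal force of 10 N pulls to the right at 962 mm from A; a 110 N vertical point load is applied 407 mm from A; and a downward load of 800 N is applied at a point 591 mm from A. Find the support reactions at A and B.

A_x = -10.00 N, A_y = 732.8 N, B_y = 645.4 N

Resultant of the triangular load: ½ × 2.3 × 381 = 438.15 N, acting at 332 mm from A (one-third of the span from the peak).
Moments about A: B_y·1040 − 30·271 − (½·2.3·381)·332 − 110·407 − 800·591 = 0 → B_y = 671165.8/1040 = 645.352 ≈ 645.4 N.
ΣF_y = 0: A_y + 645.352 − 30 − ½·2.3·381 − 110 − 800 = 0 → A_y = 732.8 N.
ΣF_x = 0: A_x + 10 = 0 → A_x = -10.00 N.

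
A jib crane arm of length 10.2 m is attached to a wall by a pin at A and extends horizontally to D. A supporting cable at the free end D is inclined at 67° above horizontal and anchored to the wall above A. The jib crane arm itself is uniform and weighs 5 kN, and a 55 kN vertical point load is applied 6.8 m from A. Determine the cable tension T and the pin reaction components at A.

ΣM about A: T·sin67°·10.2 − 5·5.1 − 55·6.8 = 0 → T = 399.5/(10.2·0.920505) = 42.5491 ≈ 42.55 kN.
ΣF_x = 0: A_x − T·cos67° = 0 → A_x = 42.5491 × 0.390731 = 16.63 kN.
ΣF_y = 0: A_y + T·sin67° − 5 − 55 = 0 → A_y = 60 − 42.5491 × 0.920505 = 20.83 kN.

T = 42.55 kN, A_x = 16.63 kN, A_y = 20.83 kN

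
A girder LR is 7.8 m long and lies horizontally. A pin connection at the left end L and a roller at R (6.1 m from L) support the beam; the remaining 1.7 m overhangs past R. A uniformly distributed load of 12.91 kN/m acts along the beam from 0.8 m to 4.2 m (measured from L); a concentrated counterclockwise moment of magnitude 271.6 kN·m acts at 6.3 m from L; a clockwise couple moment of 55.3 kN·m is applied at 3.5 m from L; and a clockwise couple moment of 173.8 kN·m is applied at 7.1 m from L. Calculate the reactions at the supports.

L_x = 0, L_y = 32.87 kN, R_y = 11.02 kN

Resultant of the distributed load: 12.91 × 3.4 = 43.894 kN at 2.5 m from L.
Taking moments about L: R_y·6.1 − (12.91·3.4)·2.5 + 271.6 − 55.3 − 173.8 = 0 → R_y = 67.235/6.1 = 11.0221 ≈ 11.02 kN.
ΣF_y = 0: L_y + 11.0221 − 12.91·3.4 = 0 → L_y = 32.87 kN.
ΣF_x = 0: no horizontal applied forces, so L_x = 0.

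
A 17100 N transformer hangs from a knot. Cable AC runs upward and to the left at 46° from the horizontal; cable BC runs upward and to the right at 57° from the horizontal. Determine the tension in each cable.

ΣF_x = 0: −T_AC·cos46° + T_BC·cos57° = 0 → T_BC = 1.27545·T_AC.
ΣF_y = 0: T_AC·sin46° + T_BC·sin57° = 17100.
Substitute: T_AC·(0.71934 + 1.27545·0.838671) = 17100 → T_AC = 9558.29 ≈ 9558 N.
Then T_BC = 1.27545 × 9558.29 = 12190 N.

T_AC = 9558 N, T_BC = 12190 N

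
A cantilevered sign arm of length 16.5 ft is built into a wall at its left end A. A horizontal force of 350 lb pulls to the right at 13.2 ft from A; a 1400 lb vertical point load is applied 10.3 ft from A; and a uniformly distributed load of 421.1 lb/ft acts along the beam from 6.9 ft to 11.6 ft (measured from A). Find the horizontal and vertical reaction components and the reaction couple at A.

Resultant of the distributed load: 421.1 × 4.7 = 1979.17 lb at 9.25 ft from A.
ΣF_x = 0: A_x + 350 = 0 → A_x = -350.0 lb.
ΣF_y = 0: A_y − 1400 − 421.1·4.7 = 0 → A_y = 3379 lb.
ΣM about A: M_A − 1400·10.3 − (421.1·4.7)·9.25 = 0 → M_A = 32730 lb·ft.

A_x = -350.0 lb, A_y = 3379 lb, M_A = 32730 lb·ft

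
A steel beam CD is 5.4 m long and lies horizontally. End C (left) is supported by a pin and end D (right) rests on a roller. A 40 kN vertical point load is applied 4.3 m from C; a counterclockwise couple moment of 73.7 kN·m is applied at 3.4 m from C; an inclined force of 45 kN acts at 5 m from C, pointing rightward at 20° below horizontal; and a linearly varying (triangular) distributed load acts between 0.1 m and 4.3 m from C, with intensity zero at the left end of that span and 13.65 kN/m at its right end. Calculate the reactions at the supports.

Resultant of the triangular load: ½ × 13.65 × 4.2 = 28.665 kN, acting at 2.9 m from C (one-third of the span from the peak).
Moments about C: D_y·5.4 − 40·4.3 + 73.7 − 45·sin20°·5 − (½·13.65·4.2)·2.9 = 0 → D_y = 258.383/5.4 = 47.8487 ≈ 47.85 kN.
ΣF_y = 0: C_y + 47.8487 − 40 − 45·sin20° − ½·13.65·4.2 = 0 → C_y = 36.21 kN.
ΣF_x = 0: C_x + 45·cos20° = 0 → C_x = -42.29 kN.

C_x = -42.29 kN, C_y = 36.21 kN, D_y = 47.85 kN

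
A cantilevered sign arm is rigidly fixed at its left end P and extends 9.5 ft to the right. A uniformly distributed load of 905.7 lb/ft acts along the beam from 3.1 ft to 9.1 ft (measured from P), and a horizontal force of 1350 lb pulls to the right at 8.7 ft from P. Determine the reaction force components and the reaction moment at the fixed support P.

Resultant of the distributed load: 905.7 × 6 = 5434.2 lb at 6.1 ft from P.
ΣF_x = 0: P_x + 1350 = 0 → P_x = -1350 lb.
ΣF_y = 0: P_y − 905.7·6 = 0 → P_y = 5434 lb.
ΣM about P: M_P − (905.7·6)·6.1 = 0 → M_P = 33150 lb·ft.

P_x = -1350 lb, P_y = 5434 lb, M_P = 33150 lb·ft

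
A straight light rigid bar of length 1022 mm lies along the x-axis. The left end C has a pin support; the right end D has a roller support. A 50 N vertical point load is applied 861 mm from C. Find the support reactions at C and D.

C_x = 0, C_y = 7.877 N, D_y = 42.12 N

ΣM about C: D_y·1022 − 50·861 = 0 → D_y = 43050/1022 = 42.1233 ≈ 42.12 N.
ΣF_y = 0: C_y + 42.1233 − 50 = 0 → C_y = 7.877 N.
ΣF_x = 0: no horizontal applied forces, so C_x = 0.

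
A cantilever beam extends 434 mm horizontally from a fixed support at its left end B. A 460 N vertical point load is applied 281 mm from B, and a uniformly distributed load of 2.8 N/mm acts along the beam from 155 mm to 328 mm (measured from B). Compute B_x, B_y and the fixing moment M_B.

Resultant of the distributed load: 2.8 × 173 = 484.4 N at 241.5 mm from B.
ΣF_x = 0: B_x = 0.
ΣF_y = 0: B_y − 460 − 2.8·173 = 0 → B_y = 944.4 N.
ΣM about B: M_B − 460·281 − (2.8·173)·241.5 = 0 → M_B = 246200 N·mm.

B_x = 0, B_y = 944.4 N, M_B = 246200 N·mm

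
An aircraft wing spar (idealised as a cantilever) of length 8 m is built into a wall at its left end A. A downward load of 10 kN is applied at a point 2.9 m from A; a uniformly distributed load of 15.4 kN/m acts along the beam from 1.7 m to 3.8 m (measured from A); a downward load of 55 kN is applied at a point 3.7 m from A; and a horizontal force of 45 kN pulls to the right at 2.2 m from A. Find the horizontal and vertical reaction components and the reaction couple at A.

Resultant of the distributed load: 15.4 × 2.1 = 32.34 kN at 2.75 m from A.
ΣF_x = 0: A_x + 45 = 0 → A_x = -45.00 kN.
ΣF_y = 0: A_y − 10 − 15.4·2.1 − 55 = 0 → A_y = 97.34 kN.
ΣM about A: M_A − 10·2.9 − (15.4·2.1)·2.75 − 55·3.7 = 0 → M_A = 321.4 kN·m.

A_x = -45.00 kN, A_y = 97.34 kN, M_A = 321.4 kN·m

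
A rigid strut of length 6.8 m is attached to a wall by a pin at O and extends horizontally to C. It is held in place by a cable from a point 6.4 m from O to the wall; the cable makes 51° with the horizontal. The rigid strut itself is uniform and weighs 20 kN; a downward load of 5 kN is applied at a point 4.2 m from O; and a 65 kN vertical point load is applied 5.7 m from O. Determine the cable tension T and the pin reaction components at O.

ΣM about O: T·sin51°·6.4 − 20·3.4 − 5·4.2 − 65·5.7 = 0 → T = 459.5/(6.4·0.777146) = 92.3853 ≈ 92.39 kN.
ΣF_x = 0: O_x − T·cos51° = 0 → O_x = 92.3853 × 0.62932 = 58.14 kN.
ΣF_y = 0: O_y + T·sin51° − 20 − 5 − 65 = 0 → O_y = 90 − 92.3853 × 0.777146 = 18.20 kN.

T = 92.39 kN, O_x = 58.14 kN, O_y = 18.20 kN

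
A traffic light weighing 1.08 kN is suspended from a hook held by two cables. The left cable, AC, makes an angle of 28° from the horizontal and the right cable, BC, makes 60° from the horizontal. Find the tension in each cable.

ΣF_x = 0: −T_AC·cos28° + T_BC·cos60° = 0 → T_BC = 1.7659·T_AC.
ΣF_y = 0: T_AC·sin28° + T_BC·sin60° = 1.08.
Substitute: T_AC·(0.469472 + 1.7659·0.866025) = 1.08 → T_AC = 0.540328 ≈ 0.5403 kN.
Then T_BC = 1.7659 × 0.540328 = 0.9542 kN.

T_AC = 0.5403 kN, T_BC = 0.9542 kN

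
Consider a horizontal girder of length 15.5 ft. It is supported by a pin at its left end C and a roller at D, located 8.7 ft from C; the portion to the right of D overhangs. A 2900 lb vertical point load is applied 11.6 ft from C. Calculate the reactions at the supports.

Moments about C: D_y·8.7 − 2900·11.6 = 0 → D_y = 33640/8.7 = 3866.67 ≈ 3867 lb.
ΣF_y = 0: C_y + 3866.67 − 2900 = 0 → C_y = -966.7 lb.
ΣF_x = 0: no horizontal applied forces, so C_x = 0.

C_x = 0, C_y = -966.7 lb, D_y = 3867 lb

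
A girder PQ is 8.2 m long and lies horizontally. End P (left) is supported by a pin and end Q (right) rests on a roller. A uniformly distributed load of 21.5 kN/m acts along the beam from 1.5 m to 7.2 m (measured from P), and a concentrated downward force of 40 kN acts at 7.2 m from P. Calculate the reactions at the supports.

Resultant of the distributed load: 21.5 × 5.7 = 122.55 kN at 4.35 m from P.
Moments about P: Q_y·8.2 − (21.5·5.7)·4.35 − 40·7.2 = 0 → Q_y = 821.0925/8.2 = 100.133 ≈ 100.1 kN.
ΣF_y = 0: P_y + 100.133 − 21.5·5.7 − 40 = 0 → P_y = 62.42 kN.
ΣF_x = 0: no horizontal applied forces, so P_x = 0.

P_x = 0, P_y = 62.42 kN, Q_y = 100.1 kN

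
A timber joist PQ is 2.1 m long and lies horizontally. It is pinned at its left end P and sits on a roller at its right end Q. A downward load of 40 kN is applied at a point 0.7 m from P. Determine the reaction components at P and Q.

P_x = 0, P_y = 26.67 kN, Q_y = 13.33 kN

Moments about P: Q_y·2.1 − 40·0.7 = 0 → Q_y = 28/2.1 = 13.3333 ≈ 13.33 kN.
ΣF_y = 0: P_y + 13.3333 − 40 = 0 → P_y = 26.67 kN.
ΣF_x = 0: no horizontal applied forces, so P_x = 0.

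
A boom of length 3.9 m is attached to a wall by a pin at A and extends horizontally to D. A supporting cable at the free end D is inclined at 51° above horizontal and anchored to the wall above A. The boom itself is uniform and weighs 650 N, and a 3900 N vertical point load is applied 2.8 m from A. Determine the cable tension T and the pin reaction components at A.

ΣM about A: T·sin51°·3.9 − 650·1.95 − 3900·2.8 = 0 → T = 12187.5/(3.9·0.777146) = 4021.12 ≈ 4021 N.
ΣF_x = 0: A_x − T·cos51° = 0 → A_x = 4021.12 × 0.62932 = 2531 N.
ΣF_y = 0: A_y + T·sin51° − 650 − 3900 = 0 → A_y = 4550 − 4021.12 × 0.777146 = 1425 N.

T = 4021 N, A_x = 2531 N, A_y = 1425 N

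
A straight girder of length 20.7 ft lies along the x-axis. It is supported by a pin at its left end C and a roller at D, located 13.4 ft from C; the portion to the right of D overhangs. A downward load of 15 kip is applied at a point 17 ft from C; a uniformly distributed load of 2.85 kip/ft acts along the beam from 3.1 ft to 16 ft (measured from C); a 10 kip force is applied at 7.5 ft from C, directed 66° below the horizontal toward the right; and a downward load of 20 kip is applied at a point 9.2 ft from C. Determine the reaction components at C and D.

Resultant of the distributed load: 2.85 × 12.9 = 36.765 kip at 9.55 ft from C.
Moments about C: D_y·13.4 − 15·17 − (2.85·12.9)·9.55 − 10·sin66°·7.5 − 20·9.2 = 0 → D_y = 858.622/13.4 = 64.0763 ≈ 64.08 kip.
ΣF_y = 0: C_y + 64.0763 − 15 − 2.85·12.9 − 10·sin66° − 20 = 0 → C_y = 16.82 kip.
ΣF_x = 0: C_x + 10·cos66° = 0 → C_x = -4.067 kip.

C_x = -4.067 kip, C_y = 16.82 kip, D_y = 64.08 kip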